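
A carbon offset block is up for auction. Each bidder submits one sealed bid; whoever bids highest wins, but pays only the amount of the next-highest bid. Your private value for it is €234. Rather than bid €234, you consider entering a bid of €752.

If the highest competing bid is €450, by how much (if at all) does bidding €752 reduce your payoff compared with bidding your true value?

Bidding your value €234: you lose (since €234 < €450). Payoff €0.
Bidding €752: you win and pay €450. Payoff €234 − €450 = −€216.
The competing bid €450 lies between your value and your inflated bid, so overbidding wins an item priced above your value.
Loss from deviating = €0 − (−€216) = €216.
In a second-price auction your bid sets only whether you win, not what you pay, so bidding your true value is weakly dominant.

€216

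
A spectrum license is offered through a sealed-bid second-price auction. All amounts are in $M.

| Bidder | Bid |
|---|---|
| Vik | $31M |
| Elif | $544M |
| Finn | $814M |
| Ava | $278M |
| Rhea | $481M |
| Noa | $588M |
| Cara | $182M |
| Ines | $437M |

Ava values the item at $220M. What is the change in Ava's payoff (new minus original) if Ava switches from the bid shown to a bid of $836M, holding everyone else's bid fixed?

−$594M

The highest bid among the other bidders is $814M; Ava's bid doesn't change that.
Original bid $278M: Ava is not highest (top rival bid is $814M); payoff $0M.
Alternative bid $836M: Ava is highest, pays the top rival bid $814M; payoff $220M − $814M = −$594M.
Change in payoff = −$594M − ($0M) = −$594M.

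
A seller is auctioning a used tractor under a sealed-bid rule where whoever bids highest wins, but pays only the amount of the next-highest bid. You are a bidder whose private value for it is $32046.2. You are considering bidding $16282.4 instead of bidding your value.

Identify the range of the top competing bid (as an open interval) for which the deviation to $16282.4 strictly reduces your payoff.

If the competing bid is below $16282.4, both bids win at the same price — no difference.
If it is above $32046.2, both bids lose — no difference.
If it lies strictly between $16282.4 and $32046.2, bidding your value wins at a price below your value (positive payoff) while bidding $16282.4 loses (payoff 0).
So the deviation strictly hurts on the open interval ($16282.4, $32046.2).
Truthful bidding weakly dominates here: raising your bid can only win items priced above your value, and lowering it can only forfeit items priced below.

($16282.4, $32046.2)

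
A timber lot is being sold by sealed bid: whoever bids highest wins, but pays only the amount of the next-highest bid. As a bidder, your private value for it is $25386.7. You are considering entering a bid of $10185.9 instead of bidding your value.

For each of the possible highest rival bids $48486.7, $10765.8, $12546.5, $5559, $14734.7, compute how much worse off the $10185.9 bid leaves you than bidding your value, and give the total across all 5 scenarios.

$38113.1

The deviation costs you only when the competing bid falls strictly between $10185.9 and $25386.7; elsewhere both bids give the same outcome.
$48486.7: outcomes coincide → loss $0.
$10765.8: truthful payoff $14620.9, deviation payoff $0 → loss $14620.9.
$12546.5: truthful payoff $12840.2, deviation payoff $0 → loss $12840.2.
$5559: outcomes coincide → loss $0.
$14734.7: truthful payoff $10652, deviation payoff $0 → loss $10652.
Total loss = $14620.9 + $12840.2 + $10652 = $38113.1.
In a second-price auction your bid sets only whether you win, not what you pay, so bidding your true value is weakly dominant.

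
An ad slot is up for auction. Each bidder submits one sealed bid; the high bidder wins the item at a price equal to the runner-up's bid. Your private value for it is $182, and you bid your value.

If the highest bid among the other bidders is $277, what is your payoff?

Your bid $182 is below the highest competing bid $277, so you lose.
A losing bidder pays nothing and receives nothing: payoff = $0.

$0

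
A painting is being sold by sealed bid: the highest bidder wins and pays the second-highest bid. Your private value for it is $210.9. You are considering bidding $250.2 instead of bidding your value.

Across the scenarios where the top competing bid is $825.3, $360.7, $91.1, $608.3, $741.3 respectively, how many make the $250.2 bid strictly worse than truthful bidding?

The deviation hurts exactly when the highest competing bid lies strictly between $210.9 and $250.2 — overbidding then wins at a price above your value.
$825.3: above both → same outcome either way.
$360.7: above both → same outcome either way.
$91.1: below both → same outcome either way.
$608.3: above both → same outcome either way.
$741.3: above both → same outcome either way.
Count: 0.

0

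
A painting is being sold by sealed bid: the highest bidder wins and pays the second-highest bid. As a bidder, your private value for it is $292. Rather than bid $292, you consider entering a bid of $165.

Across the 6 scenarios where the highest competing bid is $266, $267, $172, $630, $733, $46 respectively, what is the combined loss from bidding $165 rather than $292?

$171

The deviation costs you only when the competing bid falls strictly between $165 and $292; elsewhere both bids give the same outcome.
$266: truthful payoff $26, deviation payoff $0 → loss $26.
$267: truthful payoff $25, deviation payoff $0 → loss $25.
$172: truthful payoff $120, deviation payoff $0 → loss $120.
$630: outcomes coincide → loss $0.
$733: outcomes coincide → loss $0.
$46: outcomes coincide → loss $0.
Total loss = $26 + $25 + $120 = $171.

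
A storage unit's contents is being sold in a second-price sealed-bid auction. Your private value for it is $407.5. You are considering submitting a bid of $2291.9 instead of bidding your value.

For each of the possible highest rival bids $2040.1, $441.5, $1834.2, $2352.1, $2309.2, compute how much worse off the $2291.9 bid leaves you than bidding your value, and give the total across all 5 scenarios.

The deviation costs you only when the competing bid falls strictly between $407.5 and $2291.9; elsewhere both bids give the same outcome.
$2040.1: truthful payoff $0, deviation payoff −$1632.6 → loss $1632.6.
$441.5: truthful payoff $0, deviation payoff −$34 → loss $34.
$1834.2: truthful payoff $0, deviation payoff −$1426.7 → loss $1426.7.
$2352.1: outcomes coincide → loss $0.
$2309.2: outcomes coincide → loss $0.
Total loss = $1632.6 + $34 + $1426.7 = $3093.3.

$3093.3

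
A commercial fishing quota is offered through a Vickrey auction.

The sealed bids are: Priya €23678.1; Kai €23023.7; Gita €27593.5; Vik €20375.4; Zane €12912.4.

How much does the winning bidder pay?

Highest bid: Gita at €27593.5, so Gita wins.
Second-highest bid: Priya at €23678.1 — that is the price the winner pays.

€23678.1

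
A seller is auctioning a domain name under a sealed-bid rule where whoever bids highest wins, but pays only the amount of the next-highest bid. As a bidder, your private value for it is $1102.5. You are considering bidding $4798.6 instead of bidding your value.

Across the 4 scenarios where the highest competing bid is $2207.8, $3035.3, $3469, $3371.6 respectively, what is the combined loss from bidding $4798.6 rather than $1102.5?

$7673.7

The deviation costs you only when the competing bid falls strictly between $1102.5 and $4798.6; elsewhere both bids give the same outcome.
$2207.8: truthful payoff $0, deviation payoff −$1105.3 → loss $1105.3.
$3035.3: truthful payoff $0, deviation payoff −$1932.8 → loss $1932.8.
$3469: truthful payoff $0, deviation payoff −$2366.5 → loss $2366.5.
$3371.6: truthful payoff $0, deviation payoff −$2269.1 → loss $2269.1.
Total loss = $1105.3 + $1932.8 + $2366.5 + $2269.1 = $7673.7.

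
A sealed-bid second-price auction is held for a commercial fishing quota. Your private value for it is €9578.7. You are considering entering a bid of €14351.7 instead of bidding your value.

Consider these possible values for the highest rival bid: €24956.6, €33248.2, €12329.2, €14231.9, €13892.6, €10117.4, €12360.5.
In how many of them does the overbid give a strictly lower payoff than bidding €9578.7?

5

The deviation hurts exactly when the highest competing bid lies strictly between €9578.7 and €14351.7 — overbidding then wins at a price above your value.
€24956.6: above both → same outcome either way.
€33248.2: above both → same outcome either way.
€12329.2: inside the interval → strictly worse (loss €2750.5).
€14231.9: inside the interval → strictly worse (loss €4653.2).
€13892.6: inside the interval → strictly worse (loss €4313.9).
€10117.4: inside the interval → strictly worse (loss €538.7).
€12360.5: inside the interval → strictly worse (loss €2781.8).
Count: 5.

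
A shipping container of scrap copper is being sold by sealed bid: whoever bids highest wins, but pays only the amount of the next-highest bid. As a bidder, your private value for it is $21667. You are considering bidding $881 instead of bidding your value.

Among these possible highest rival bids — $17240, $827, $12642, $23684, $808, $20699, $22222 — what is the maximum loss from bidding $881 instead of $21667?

$9025

$17240: truthful gives $4427, deviation gives $0 → loss $4427.
$827: same outcome either way → loss $0.
$12642: truthful gives $9025, deviation gives $0 → loss $9025.
$23684: same outcome either way → loss $0.
$808: same outcome either way → loss $0.
$20699: truthful gives $968, deviation gives $0 → loss $968.
$22222: same outcome either way → loss $0.
Maximum loss: $9025.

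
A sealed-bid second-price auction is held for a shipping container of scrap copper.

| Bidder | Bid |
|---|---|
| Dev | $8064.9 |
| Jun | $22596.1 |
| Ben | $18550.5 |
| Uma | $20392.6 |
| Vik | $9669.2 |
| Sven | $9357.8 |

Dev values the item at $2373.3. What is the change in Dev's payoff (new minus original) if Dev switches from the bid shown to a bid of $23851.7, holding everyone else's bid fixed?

−$20222.8

The highest bid among the other bidders is $22596.1; Dev's bid doesn't change that.
Original bid $8064.9: Dev is not highest (top rival bid is $22596.1); payoff $0.
Alternative bid $23851.7: Dev is highest, pays the top rival bid $22596.1; payoff $2373.3 − $22596.1 = −$20222.8.
Change in payoff = −$20222.8 − ($0) = −$20222.8.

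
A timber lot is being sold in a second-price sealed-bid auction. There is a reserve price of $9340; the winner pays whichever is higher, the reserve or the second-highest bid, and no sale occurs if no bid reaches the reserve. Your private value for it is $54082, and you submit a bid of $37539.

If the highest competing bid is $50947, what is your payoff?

Your bid $37539 is below the highest competing bid $50947, so you lose. Payoff $0.

$0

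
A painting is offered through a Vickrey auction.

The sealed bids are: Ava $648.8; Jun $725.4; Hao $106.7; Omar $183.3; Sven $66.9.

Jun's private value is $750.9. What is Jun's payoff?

Highest bid: Jun at $725.4, so Jun wins.
Second-highest bid: Ava at $648.8 — that is the price the winner pays.
Jun's payoff = value − price = $750.9 − $648.8 = $102.1.

$102.1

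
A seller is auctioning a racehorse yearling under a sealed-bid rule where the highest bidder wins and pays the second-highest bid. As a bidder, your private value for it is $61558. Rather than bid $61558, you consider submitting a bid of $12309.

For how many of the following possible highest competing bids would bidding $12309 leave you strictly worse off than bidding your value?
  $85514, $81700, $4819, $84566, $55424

The deviation hurts exactly when the highest competing bid lies strictly between $12309 and $61558 — underbidding then forfeits a profitable win.
$85514: above both → same outcome either way.
$81700: above both → same outcome either way.
$4819: below both → same outcome either way.
$84566: above both → same outcome either way.
$55424: inside the interval → strictly worse (loss $6134).
Count: 1.

1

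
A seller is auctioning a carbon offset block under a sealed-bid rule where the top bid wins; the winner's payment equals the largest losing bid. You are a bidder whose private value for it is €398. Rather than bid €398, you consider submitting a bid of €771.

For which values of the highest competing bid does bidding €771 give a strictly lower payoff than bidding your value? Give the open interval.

If the competing bid is below €398, both bids win at the same price — no difference.
If it is above €771, both bids lose — no difference.
If it lies strictly between €398 and €771, bidding your value loses (payoff 0) while bidding €771 wins at a price above your value (payoff negative).
So the deviation strictly hurts on the open interval (€398, €771).

(€398, €771)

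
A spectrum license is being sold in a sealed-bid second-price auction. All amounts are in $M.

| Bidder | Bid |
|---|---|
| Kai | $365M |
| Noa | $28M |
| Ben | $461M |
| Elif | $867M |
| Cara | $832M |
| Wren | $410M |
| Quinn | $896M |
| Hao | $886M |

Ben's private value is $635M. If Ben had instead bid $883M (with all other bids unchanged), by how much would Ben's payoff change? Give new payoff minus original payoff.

$0M

The highest bid among the other bidders is $896M; Ben's bid doesn't change that.
Original bid $461M: Ben is not highest (top rival bid is $896M); payoff $0M.
Alternative bid $883M: Ben is not highest (top rival bid is $896M); payoff $0M.
Change in payoff = $0M − ($0M) = $0M.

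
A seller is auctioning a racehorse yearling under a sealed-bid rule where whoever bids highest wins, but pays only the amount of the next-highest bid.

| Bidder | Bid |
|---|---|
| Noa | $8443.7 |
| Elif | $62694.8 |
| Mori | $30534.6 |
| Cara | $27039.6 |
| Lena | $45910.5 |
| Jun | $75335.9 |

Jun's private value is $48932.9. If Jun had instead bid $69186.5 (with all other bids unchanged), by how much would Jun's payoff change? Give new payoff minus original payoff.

$0

The highest bid among the other bidders is $62694.8; Jun's bid doesn't change that.
Original bid $75335.9: Jun is highest, pays the top rival bid $62694.8; payoff $48932.9 − $62694.8 = −$13761.9.
Alternative bid $69186.5: Jun is highest, pays the top rival bid $62694.8; payoff $48932.9 − $62694.8 = −$13761.9.
Change in payoff = −$13761.9 − (−$13761.9) = $0.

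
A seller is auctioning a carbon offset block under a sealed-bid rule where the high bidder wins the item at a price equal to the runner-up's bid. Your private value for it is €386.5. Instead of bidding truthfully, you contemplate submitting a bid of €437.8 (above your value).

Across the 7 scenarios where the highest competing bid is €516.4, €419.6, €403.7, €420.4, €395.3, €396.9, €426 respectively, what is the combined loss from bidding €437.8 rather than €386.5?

The deviation costs you only when the competing bid falls strictly between €386.5 and €437.8; elsewhere both bids give the same outcome.
€516.4: outcomes coincide → loss €0.
€419.6: truthful payoff €0, deviation payoff −€33.1 → loss €33.1.
€403.7: truthful payoff €0, deviation payoff −€17.2 → loss €17.2.
€420.4: truthful payoff €0, deviation payoff −€33.9 → loss €33.9.
€395.3: truthful payoff €0, deviation payoff −€8.8 → loss €8.8.
€396.9: truthful payoff €0, deviation payoff −€10.4 → loss €10.4.
€426: truthful payoff €0, deviation payoff −€39.5 → loss €39.5.
Total loss = €33.1 + €17.2 + €33.9 + €8.8 + €10.4 + €39.5 = €142.9.

€142.9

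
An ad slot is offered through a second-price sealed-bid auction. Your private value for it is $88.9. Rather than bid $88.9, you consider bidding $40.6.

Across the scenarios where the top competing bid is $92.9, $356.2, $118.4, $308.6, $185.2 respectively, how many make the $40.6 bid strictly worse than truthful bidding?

0

The deviation hurts exactly when the highest competing bid lies strictly between $40.6 and $88.9 — underbidding then forfeits a profitable win.
$92.9: above both → same outcome either way.
$356.2: above both → same outcome either way.
$118.4: above both → same outcome either way.
$308.6: above both → same outcome either way.
$185.2: above both → same outcome either way.
Count: 0.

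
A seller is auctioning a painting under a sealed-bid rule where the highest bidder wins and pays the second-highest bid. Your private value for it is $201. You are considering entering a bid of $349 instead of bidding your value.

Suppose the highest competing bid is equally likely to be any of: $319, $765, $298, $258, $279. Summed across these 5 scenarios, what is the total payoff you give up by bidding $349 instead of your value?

The deviation costs you only when the competing bid falls strictly between $201 and $349; elsewhere both bids give the same outcome.
$319: truthful payoff $0, deviation payoff −$118 → loss $118.
$765: outcomes coincide → loss $0.
$298: truthful payoff $0, deviation payoff −$97 → loss $97.
$258: truthful payoff $0, deviation payoff −$57 → loss $57.
$279: truthful payoff $0, deviation payoff −$78 → loss $78.
Total loss = $118 + $97 + $57 + $78 = $350.

$350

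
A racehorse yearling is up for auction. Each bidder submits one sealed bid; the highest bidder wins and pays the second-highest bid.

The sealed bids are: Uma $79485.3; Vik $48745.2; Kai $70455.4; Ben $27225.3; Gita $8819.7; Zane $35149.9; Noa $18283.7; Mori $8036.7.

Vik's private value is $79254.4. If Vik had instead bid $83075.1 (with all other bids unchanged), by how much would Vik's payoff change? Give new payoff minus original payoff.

−$230.9

The highest bid among the other bidders is $79485.3; Vik's bid doesn't change that.
Original bid $48745.2: Vik is not highest (top rival bid is $79485.3); payoff $0.
Alternative bid $83075.1: Vik is highest, pays the top rival bid $79485.3; payoff $79254.4 − $79485.3 = −$230.9.
Change in payoff = −$230.9 − ($0) = −$230.9.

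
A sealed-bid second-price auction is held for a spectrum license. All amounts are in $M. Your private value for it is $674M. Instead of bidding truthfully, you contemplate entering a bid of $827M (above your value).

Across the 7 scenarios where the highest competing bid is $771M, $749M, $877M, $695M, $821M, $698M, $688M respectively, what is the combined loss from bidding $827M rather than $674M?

$378M

The deviation costs you only when the competing bid falls strictly between $674M and $827M; elsewhere both bids give the same outcome.
$771M: truthful payoff $0M, deviation payoff −$97M → loss $97M.
$749M: truthful payoff $0M, deviation payoff −$75M → loss $75M.
$877M: outcomes coincide → loss $0M.
$695M: truthful payoff $0M, deviation payoff −$21M → loss $21M.
$821M: truthful payoff $0M, deviation payoff −$147M → loss $147M.
$698M: truthful payoff $0M, deviation payoff −$24M → loss $24M.
$688M: truthful payoff $0M, deviation payoff −$14M → loss $14M.
Total loss = $97M + $75M + $21M + $147M + $24M + $14M = $378M.
In a second-price auction your bid sets only whether you win, not what you pay, so bidding your true value is weakly dominant.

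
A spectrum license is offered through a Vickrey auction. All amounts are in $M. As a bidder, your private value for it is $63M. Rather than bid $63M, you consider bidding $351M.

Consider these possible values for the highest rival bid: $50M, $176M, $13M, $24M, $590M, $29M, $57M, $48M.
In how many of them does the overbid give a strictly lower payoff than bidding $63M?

The deviation hurts exactly when the highest competing bid lies strictly between $63M and $351M — overbidding then wins at a price above your value.
$50M: below both → same outcome either way.
$176M: inside the interval → strictly worse (loss $113M).
$13M: below both → same outcome either way.
$24M: below both → same outcome either way.
$590M: above both → same outcome either way.
$29M: below both → same outcome either way.
$57M: below both → same outcome either way.
$48M: below both → same outcome either way.
Count: 1.

1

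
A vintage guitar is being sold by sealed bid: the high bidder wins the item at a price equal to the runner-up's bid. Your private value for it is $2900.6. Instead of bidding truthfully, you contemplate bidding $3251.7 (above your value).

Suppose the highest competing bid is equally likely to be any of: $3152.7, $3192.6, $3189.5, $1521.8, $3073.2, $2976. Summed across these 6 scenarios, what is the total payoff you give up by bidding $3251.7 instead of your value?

The deviation costs you only when the competing bid falls strictly between $2900.6 and $3251.7; elsewhere both bids give the same outcome.
$3152.7: truthful payoff $0, deviation payoff −$252.1 → loss $252.1.
$3192.6: truthful payoff $0, deviation payoff −$292 → loss $292.
$3189.5: truthful payoff $0, deviation payoff −$288.9 → loss $288.9.
$1521.8: outcomes coincide → loss $0.
$3073.2: truthful payoff $0, deviation payoff −$172.6 → loss $172.6.
$2976: truthful payoff $0, deviation payoff −$75.4 → loss $75.4.
Total loss = $252.1 + $292 + $288.9 + $172.6 + $75.4 = $1081.

$1081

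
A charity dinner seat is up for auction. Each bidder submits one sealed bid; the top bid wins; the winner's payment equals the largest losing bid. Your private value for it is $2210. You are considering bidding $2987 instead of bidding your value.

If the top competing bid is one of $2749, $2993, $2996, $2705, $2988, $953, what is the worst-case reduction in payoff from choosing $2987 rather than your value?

$539

$2749: truthful gives $0, deviation gives −$539 → loss $539.
$2993: same outcome either way → loss $0.
$2996: same outcome either way → loss $0.
$2705: truthful gives $0, deviation gives −$495 → loss $495.
$2988: same outcome either way → loss $0.
$953: same outcome either way → loss $0.
Maximum loss: $539.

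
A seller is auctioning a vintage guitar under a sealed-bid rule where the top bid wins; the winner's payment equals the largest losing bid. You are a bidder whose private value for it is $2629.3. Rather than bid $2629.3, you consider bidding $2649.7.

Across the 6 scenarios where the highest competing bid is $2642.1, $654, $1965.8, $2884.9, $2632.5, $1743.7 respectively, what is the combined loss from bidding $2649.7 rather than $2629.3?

The deviation costs you only when the competing bid falls strictly between $2629.3 and $2649.7; elsewhere both bids give the same outcome.
$2642.1: truthful payoff $0, deviation payoff −$12.8 → loss $12.8.
$654: outcomes coincide → loss $0.
$1965.8: outcomes coincide → loss $0.
$2884.9: outcomes coincide → loss $0.
$2632.5: truthful payoff $0, deviation payoff −$3.2 → loss $3.2.
$1743.7: outcomes coincide → loss $0.
Total loss = $12.8 + $3.2 = $16.

$16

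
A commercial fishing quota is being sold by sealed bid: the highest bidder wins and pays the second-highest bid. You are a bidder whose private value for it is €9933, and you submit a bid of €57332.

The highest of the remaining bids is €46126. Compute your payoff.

Your bid €57332 exceeds the highest competing bid €46126, so you win.
In a second-price auction the winner pays the second-highest bid, €46126.
Payoff = value − price = €9933 − €46126 = −€36193.

−€36193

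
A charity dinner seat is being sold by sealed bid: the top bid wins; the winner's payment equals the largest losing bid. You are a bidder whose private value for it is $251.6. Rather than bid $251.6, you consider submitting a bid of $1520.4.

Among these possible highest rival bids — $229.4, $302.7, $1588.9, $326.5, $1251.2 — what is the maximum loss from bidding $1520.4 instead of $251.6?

$229.4: same outcome either way → loss $0.
$302.7: truthful gives $0, deviation gives −$51.1 → loss $51.1.
$1588.9: same outcome either way → loss $0.
$326.5: truthful gives $0, deviation gives −$74.9 → loss $74.9.
$1251.2: truthful gives $0, deviation gives −$999.6 → loss $999.6.
Maximum loss: $999.6.

$999.6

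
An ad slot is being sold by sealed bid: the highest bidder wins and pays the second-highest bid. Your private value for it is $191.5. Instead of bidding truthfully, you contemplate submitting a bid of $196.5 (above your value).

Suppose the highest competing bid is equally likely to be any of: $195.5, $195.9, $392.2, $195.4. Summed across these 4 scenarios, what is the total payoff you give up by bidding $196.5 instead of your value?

The deviation costs you only when the competing bid falls strictly between $191.5 and $196.5; elsewhere both bids give the same outcome.
$195.5: truthful payoff $0, deviation payoff −$4 → loss $4.
$195.9: truthful payoff $0, deviation payoff −$4.4 → loss $4.4.
$392.2: outcomes coincide → loss $0.
$195.4: truthful payoff $0, deviation payoff −$3.9 → loss $3.9.
Total loss = $4 + $4.4 + $3.9 = $12.3.
Because the price is fixed by the runner-up's bid, deviating from your value can only change a good outcome into a bad one — never the reverse.

$12.3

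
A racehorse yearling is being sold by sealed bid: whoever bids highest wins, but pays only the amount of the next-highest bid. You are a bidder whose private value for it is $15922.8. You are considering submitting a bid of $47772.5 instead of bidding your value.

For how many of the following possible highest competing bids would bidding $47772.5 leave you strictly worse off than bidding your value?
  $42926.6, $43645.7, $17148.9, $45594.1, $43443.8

The deviation hurts exactly when the highest competing bid lies strictly between $15922.8 and $47772.5 — overbidding then wins at a price above your value.
$42926.6: inside the interval → strictly worse (loss $27003.8).
$43645.7: inside the interval → strictly worse (loss $27722.9).
$17148.9: inside the interval → strictly worse (loss $1226.1).
$45594.1: inside the interval → strictly worse (loss $29671.3).
$43443.8: inside the interval → strictly worse (loss $27521).
Count: 5.

5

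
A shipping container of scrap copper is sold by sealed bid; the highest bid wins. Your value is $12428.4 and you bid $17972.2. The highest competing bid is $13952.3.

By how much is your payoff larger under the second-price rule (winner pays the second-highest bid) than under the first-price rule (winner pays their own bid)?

$4019.9

You have the highest bid, so you win under either rule.
Second-price: pay $13952.3 → payoff −$1523.9.
First-price: pay your own bid $17972.2 → payoff −$5543.8.
Difference = −$1523.9 − (−$5543.8) = $4019.9.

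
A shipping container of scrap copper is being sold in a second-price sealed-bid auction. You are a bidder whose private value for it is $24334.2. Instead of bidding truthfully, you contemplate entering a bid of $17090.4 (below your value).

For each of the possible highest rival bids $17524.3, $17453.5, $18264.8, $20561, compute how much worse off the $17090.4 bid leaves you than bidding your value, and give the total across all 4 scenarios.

$23533.2

The deviation costs you only when the competing bid falls strictly between $17090.4 and $24334.2; elsewhere both bids give the same outcome.
$17524.3: truthful payoff $6809.9, deviation payoff $0 → loss $6809.9.
$17453.5: truthful payoff $6880.7, deviation payoff $0 → loss $6880.7.
$18264.8: truthful payoff $6069.4, deviation payoff $0 → loss $6069.4.
$20561: truthful payoff $3773.2, deviation payoff $0 → loss $3773.2.
Total loss = $6809.9 + $6880.7 + $6069.4 + $3773.2 = $23533.2.
Because the price is fixed by the runner-up's bid, deviating from your value can only change a good outcome into a bad one — never the reverse.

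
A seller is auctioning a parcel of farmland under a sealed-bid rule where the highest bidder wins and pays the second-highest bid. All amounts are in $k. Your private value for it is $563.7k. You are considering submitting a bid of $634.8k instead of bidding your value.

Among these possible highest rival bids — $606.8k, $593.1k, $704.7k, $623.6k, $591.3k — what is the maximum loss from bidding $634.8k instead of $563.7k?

$59.9k

$606.8k: truthful gives $0k, deviation gives −$43.1k → loss $43.1k.
$593.1k: truthful gives $0k, deviation gives −$29.4k → loss $29.4k.
$704.7k: same outcome either way → loss $0k.
$623.6k: truthful gives $0k, deviation gives −$59.9k → loss $59.9k.
$591.3k: truthful gives $0k, deviation gives −$27.6k → loss $27.6k.
Maximum loss: $59.9k.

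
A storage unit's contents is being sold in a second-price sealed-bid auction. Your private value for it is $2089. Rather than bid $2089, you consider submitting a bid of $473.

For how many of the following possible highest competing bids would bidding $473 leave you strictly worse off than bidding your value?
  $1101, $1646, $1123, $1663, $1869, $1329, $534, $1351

8

The deviation hurts exactly when the highest competing bid lies strictly between $473 and $2089 — underbidding then forfeits a profitable win.
$1101: inside the interval → strictly worse (loss $988).
$1646: inside the interval → strictly worse (loss $443).
$1123: inside the interval → strictly worse (loss $966).
$1663: inside the interval → strictly worse (loss $426).
$1869: inside the interval → strictly worse (loss $220).
$1329: inside the interval → strictly worse (loss $760).
$534: inside the interval → strictly worse (loss $1555).
$1351: inside the interval → strictly worse (loss $738).
Count: 8.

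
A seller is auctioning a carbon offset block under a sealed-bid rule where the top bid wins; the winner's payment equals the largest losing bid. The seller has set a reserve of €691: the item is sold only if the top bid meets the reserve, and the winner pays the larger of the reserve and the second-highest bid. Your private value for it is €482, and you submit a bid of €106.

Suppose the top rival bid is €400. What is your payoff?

€0

Your bid €106 is below the highest competing bid €400, so you lose. Payoff €0.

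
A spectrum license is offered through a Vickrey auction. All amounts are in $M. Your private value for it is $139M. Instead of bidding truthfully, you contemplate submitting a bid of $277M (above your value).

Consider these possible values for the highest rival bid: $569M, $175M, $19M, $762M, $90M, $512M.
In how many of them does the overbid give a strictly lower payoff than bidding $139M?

1

The deviation hurts exactly when the highest competing bid lies strictly between $139M and $277M — overbidding then wins at a price above your value.
$569M: above both → same outcome either way.
$175M: inside the interval → strictly worse (loss $36M).
$19M: below both → same outcome either way.
$762M: above both → same outcome either way.
$90M: below both → same outcome either way.
$512M: above both → same outcome either way.
Count: 1.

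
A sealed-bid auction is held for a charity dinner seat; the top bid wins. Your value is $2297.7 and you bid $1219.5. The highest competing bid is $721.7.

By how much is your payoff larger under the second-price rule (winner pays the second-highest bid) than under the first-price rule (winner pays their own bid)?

You have the highest bid, so you win under either rule.
Second-price: pay $721.7 → payoff $1576.
First-price: pay your own bid $1219.5 → payoff $1078.2.
Difference = $1576 − ($1078.2) = $497.8.

$497.8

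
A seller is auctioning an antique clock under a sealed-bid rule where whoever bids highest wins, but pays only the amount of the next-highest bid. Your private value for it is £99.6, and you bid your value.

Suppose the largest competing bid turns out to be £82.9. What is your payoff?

£16.7

Your bid £99.6 exceeds the highest competing bid £82.9, so you win.
In a second-price auction the winner pays the second-highest bid, £82.9.
Payoff = value − price = £99.6 − £82.9 = £16.7.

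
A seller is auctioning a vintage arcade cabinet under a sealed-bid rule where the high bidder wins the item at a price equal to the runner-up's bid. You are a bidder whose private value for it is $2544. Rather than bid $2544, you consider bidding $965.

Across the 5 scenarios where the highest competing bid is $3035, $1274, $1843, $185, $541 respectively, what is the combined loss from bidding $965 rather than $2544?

The deviation costs you only when the competing bid falls strictly between $965 and $2544; elsewhere both bids give the same outcome.
$3035: outcomes coincide → loss $0.
$1274: truthful payoff $1270, deviation payoff $0 → loss $1270.
$1843: truthful payoff $701, deviation payoff $0 → loss $701.
$185: outcomes coincide → loss $0.
$541: outcomes coincide → loss $0.
Total loss = $1270 + $701 = $1971.
Truthful bidding weakly dominates here: raising your bid can only win items priced above your value, and lowering it can only forfeit items priced below.

$1971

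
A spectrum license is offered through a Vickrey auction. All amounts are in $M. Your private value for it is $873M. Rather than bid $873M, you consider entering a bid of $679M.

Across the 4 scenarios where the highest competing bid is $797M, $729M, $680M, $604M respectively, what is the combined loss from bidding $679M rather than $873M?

The deviation costs you only when the competing bid falls strictly between $679M and $873M; elsewhere both bids give the same outcome.
$797M: truthful payoff $76M, deviation payoff $0M → loss $76M.
$729M: truthful payoff $144M, deviation payoff $0M → loss $144M.
$680M: truthful payoff $193M, deviation payoff $0M → loss $193M.
$604M: outcomes coincide → loss $0M.
Total loss = $76M + $144M + $193M = $413M.
Because the price is fixed by the runner-up's bid, deviating from your value can only change a good outcome into a bad one — never the reverse.

$413M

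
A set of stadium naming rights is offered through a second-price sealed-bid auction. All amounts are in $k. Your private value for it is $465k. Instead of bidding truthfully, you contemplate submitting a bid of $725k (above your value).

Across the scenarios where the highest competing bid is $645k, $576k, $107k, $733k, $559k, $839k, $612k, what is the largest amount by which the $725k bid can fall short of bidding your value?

$645k: truthful gives $0k, deviation gives −$180k → loss $180k.
$576k: truthful gives $0k, deviation gives −$111k → loss $111k.
$107k: same outcome either way → loss $0k.
$733k: same outcome either way → loss $0k.
$559k: truthful gives $0k, deviation gives −$94k → loss $94k.
$839k: same outcome either way → loss $0k.
$612k: truthful gives $0k, deviation gives −$147k → loss $147k.
Maximum loss: $180k.

$180k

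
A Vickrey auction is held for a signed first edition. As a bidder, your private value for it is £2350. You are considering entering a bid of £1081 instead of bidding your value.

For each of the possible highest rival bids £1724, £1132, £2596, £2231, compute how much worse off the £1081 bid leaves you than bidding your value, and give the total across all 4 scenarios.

The deviation costs you only when the competing bid falls strictly between £1081 and £2350; elsewhere both bids give the same outcome.
£1724: truthful payoff £626, deviation payoff £0 → loss £626.
£1132: truthful payoff £1218, deviation payoff £0 → loss £1218.
£2596: outcomes coincide → loss £0.
£2231: truthful payoff £119, deviation payoff £0 → loss £119.
Total loss = £626 + £1218 + £119 = £1963.

£1963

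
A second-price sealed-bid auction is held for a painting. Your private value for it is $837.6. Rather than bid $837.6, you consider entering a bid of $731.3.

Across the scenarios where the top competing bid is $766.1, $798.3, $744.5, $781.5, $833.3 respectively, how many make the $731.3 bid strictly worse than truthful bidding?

The deviation hurts exactly when the highest competing bid lies strictly between $731.3 and $837.6 — underbidding then forfeits a profitable win.
$766.1: inside the interval → strictly worse (loss $71.5).
$798.3: inside the interval → strictly worse (loss $39.3).
$744.5: inside the interval → strictly worse (loss $93.1).
$781.5: inside the interval → strictly worse (loss $56.1).
$833.3: inside the interval → strictly worse (loss $4.3).
Count: 5.

5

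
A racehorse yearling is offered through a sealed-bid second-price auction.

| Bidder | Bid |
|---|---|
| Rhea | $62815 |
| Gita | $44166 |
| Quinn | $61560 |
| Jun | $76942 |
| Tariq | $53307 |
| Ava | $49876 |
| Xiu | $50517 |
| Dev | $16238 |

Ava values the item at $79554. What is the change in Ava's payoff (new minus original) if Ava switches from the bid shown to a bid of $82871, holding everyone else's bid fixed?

The highest bid among the other bidders is $76942; Ava's bid doesn't change that.
Original bid $49876: Ava is not highest (top rival bid is $76942); payoff $0.
Alternative bid $82871: Ava is highest, pays the top rival bid $76942; payoff $79554 − $76942 = $2612.
Change in payoff = $2612 − ($0) = $2612.

$2612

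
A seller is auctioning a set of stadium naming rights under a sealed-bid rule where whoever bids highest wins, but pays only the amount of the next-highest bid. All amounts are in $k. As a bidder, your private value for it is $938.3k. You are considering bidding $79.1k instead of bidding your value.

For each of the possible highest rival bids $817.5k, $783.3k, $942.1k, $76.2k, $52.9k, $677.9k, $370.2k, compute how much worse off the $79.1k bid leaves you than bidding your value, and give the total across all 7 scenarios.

The deviation costs you only when the competing bid falls strictly between $79.1k and $938.3k; elsewhere both bids give the same outcome.
$817.5k: truthful payoff $120.8k, deviation payoff $0k → loss $120.8k.
$783.3k: truthful payoff $155k, deviation payoff $0k → loss $155k.
$942.1k: outcomes coincide → loss $0k.
$76.2k: outcomes coincide → loss $0k.
$52.9k: outcomes coincide → loss $0k.
$677.9k: truthful payoff $260.4k, deviation payoff $0k → loss $260.4k.
$370.2k: truthful payoff $568.1k, deviation payoff $0k → loss $568.1k.
Total loss = $120.8k + $155k + $260.4k + $568.1k = $1104.3k.

$1104.3k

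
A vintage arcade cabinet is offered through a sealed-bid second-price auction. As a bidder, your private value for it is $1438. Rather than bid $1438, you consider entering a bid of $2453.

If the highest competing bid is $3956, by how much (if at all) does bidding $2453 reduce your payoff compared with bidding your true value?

Bidding your value $1438: you lose (since $1438 < $3956). Payoff $0.
Bidding $2453: you lose. Payoff $0.
Difference = $0 − $0 = $0; both bids lead to the same outcome because the competing bid is above both your value and your alternative bid.

$0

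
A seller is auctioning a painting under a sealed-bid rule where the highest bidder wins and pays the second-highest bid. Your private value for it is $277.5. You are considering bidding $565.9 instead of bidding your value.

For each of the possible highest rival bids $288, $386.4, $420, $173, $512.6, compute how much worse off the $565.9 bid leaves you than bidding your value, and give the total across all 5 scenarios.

The deviation costs you only when the competing bid falls strictly between $277.5 and $565.9; elsewhere both bids give the same outcome.
$288: truthful payoff $0, deviation payoff −$10.5 → loss $10.5.
$386.4: truthful payoff $0, deviation payoff −$108.9 → loss $108.9.
$420: truthful payoff $0, deviation payoff −$142.5 → loss $142.5.
$173: outcomes coincide → loss $0.
$512.6: truthful payoff $0, deviation payoff −$235.1 → loss $235.1.
Total loss = $10.5 + $108.9 + $142.5 + $235.1 = $497.

$497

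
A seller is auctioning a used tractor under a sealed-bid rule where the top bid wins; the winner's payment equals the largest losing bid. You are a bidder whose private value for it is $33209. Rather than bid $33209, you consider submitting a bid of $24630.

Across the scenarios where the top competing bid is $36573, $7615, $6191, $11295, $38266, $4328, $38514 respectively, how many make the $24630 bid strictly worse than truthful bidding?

The deviation hurts exactly when the highest competing bid lies strictly between $24630 and $33209 — underbidding then forfeits a profitable win.
$36573: above both → same outcome either way.
$7615: below both → same outcome either way.
$6191: below both → same outcome either way.
$11295: below both → same outcome either way.
$38266: above both → same outcome either way.
$4328: below both → same outcome either way.
$38514: above both → same outcome either way.
Count: 0.

0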